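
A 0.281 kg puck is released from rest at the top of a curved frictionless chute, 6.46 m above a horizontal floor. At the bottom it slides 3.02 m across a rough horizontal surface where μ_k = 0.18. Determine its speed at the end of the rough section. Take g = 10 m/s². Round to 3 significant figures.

Energy bookkeeping (friction removes W_f = μ_k N d):
mgh = ½mv² + μ_k m g d
W_f = μ_k mg d = (0.18)(0.281)(10)(3.02) = 1.528 J
½mv² = mgh − W_f = 18.153 − 1.528 = 16.625 J
v = √(2 × 16.625/0.281) = 10.88 m/s

v = 10.9 m/s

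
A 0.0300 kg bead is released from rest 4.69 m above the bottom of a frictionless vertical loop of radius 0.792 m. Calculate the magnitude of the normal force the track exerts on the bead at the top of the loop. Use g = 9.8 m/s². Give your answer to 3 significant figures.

N = 2.01 N

Energy from release to top (height 2r): mgh = ½mv_top² + mg(2r)
v_top² = 2g(h − 2r) = 2(9.8)(4.69 − 1.584) = 60.878 m²/s²
At the top, both N and weight point toward the centre: N + mg = mv_top²/r
N = m(v_top²/r − g) = 0.0300(60.878/0.792 − 9.8) = 2.012 N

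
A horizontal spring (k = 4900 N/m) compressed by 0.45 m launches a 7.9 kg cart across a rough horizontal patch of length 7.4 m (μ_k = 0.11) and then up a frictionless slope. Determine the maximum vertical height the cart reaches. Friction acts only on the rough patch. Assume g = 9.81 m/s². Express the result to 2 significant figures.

h = 5.6 m

Spring energy: E₀ = ½kx² = ½(4900)(0.45)² = 496.12 J
Friction: W_f = μ_k mg d = (0.11)(7.9)(9.81)(7.4) = 63.08 J
Energy at base of ramp: E = 496.12 − 63.08 = 433.04 J
At max height all remaining energy is PE: mgh = E ⇒ h = E/(mg) = 433.04/(7.9 × 9.81) = 5.588 m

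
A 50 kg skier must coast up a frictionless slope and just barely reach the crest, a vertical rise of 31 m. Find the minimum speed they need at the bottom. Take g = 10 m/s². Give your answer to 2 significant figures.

At the top they are momentarily at rest, so all KE converts to PE: ½mv² = mgh
v = √(2gh) = √(2 × 10 × 31) = 24.90 m/s

v = 25 m/s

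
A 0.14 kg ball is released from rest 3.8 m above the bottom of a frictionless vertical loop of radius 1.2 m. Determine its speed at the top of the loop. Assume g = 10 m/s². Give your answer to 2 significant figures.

Energy conservation: mgh = ½mv_top² + mg(2r)
v_top² = 2g(h − 2r) = 2(10)(3.8 − 2.400) = 28.00
v_top = 5.292 m/s

v = 5.3 m/s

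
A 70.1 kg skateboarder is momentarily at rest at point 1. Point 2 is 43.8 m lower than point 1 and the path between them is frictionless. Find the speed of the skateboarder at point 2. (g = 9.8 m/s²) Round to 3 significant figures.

v = 29.3 m/s

Mechanical energy is conserved (no friction): mgh = ½mv²
v = √(2gh) = √(2 × 9.8 × 43.8) = √858.48 = 29.30 m/s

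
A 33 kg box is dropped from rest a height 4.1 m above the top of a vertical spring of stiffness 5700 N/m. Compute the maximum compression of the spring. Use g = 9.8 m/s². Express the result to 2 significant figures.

Take the reference level at the top of the uncompressed spring. At max compression the box has fallen H + x and is momentarily at rest:
mg(H + x) = ½kx²
½(5700)x² − (33)(9.8)x − (33)(9.8)(4.1) = 0
2850x² − 323.4x − 1326 = 0
x = [323.4 + √(104588 + 1.5116e+07)]/(2 × 2850) = 0.7412 m

x = 0.74 m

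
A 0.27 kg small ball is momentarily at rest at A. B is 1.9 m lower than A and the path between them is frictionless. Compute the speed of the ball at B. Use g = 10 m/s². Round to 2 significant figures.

v = 6.2 m/s

Mechanical energy is conserved (no friction): mgh = ½mv²
v = √(2gh) = √(2 × 10 × 1.9) = √38.000 = 6.164 m/s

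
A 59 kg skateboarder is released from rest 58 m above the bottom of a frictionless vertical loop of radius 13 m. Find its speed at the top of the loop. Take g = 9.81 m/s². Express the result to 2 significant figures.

v = 25 m/s

Energy conservation: mgh = ½mv_top² + mg(2r)
v_top² = 2g(h − 2r) = 2(9.81)(58 − 26.00) = 627.8
v_top = 25.06 m/s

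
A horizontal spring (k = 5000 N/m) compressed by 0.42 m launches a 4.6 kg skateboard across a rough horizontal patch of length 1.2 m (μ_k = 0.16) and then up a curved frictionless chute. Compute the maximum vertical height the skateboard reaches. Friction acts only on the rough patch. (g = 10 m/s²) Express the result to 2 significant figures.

h = 9.4 m

Spring energy: E₀ = ½kx² = ½(5000)(0.42)² = 441.00 J
Friction: W_f = μ_k mg d = (0.16)(4.6)(10)(1.2) = 8.832 J
Energy at base of ramp: E = 441.00 − 8.832 = 432.17 J
At max height all remaining energy is PE: mgh = E ⇒ h = E/(mg) = 432.17/(4.6 × 10) = 9.395 m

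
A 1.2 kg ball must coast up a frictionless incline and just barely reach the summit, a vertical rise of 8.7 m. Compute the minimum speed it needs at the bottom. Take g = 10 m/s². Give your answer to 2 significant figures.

At the top it is momentarily at rest, so all KE converts to PE: ½mv² = mgh
v = √(2gh) = √(2 × 10 × 8.7) = 13.19 m/s

v = 13 m/s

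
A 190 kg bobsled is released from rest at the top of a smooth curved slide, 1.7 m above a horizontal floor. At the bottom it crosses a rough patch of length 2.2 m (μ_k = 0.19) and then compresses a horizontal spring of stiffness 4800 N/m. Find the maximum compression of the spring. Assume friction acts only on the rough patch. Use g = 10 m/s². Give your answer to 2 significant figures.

x = 1.0 m

Initial energy: E₁ = mgh = (190)(10)(1.7) = 3230.0 J
Friction removes W_f = μ_k mg d = (0.19)(190)(10)(2.2) = 794.2 J
Energy reaching the spring: E = 3230.0 − 794.2 = 2435.8 J
At max compression ½kx² = E ⇒ x = √(2E/k) = √(2 × 2435.8/4800) = 1.007 m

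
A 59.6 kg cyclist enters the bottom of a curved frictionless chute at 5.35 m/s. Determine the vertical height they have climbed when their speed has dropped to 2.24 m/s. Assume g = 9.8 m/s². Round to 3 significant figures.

Energy balance between the two points: ½mv₁² = ½mv₂² + mgh
h = (v₁² − v₂²)/(2g) = (5.35² − 2.24²)/(2 × 9.8) = 1.204 m

h = 1.20 m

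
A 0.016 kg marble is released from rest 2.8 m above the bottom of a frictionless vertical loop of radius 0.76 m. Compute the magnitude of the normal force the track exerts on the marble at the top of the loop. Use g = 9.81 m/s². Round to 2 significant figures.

N = 0.37 N

Energy from release to top (height 2r): mgh = ½mv_top² + mg(2r)
v_top² = 2g(h − 2r) = 2(9.81)(2.8 − 1.520) = 25.114 m²/s²
At the top, both N and weight point toward the centre: N + mg = mv_top²/r
N = m(v_top²/r − g) = 0.016(25.114/0.76 − 9.81) = 0.3717 N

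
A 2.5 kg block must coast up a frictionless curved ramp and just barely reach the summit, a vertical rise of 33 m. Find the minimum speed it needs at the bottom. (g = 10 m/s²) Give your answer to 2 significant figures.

v = 26 m/s

At the top it is momentarily at rest, so all KE converts to PE: ½mv² = mgh
v = √(2gh) = √(2 × 10 × 33) = 25.69 m/s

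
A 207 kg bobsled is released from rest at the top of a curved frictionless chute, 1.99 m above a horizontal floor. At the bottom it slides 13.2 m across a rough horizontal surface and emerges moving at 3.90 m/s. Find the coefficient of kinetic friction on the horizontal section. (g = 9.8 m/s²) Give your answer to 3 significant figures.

μ_k = 0.0920

Energy bookkeeping (friction removes W_f = μ_k N d):
mgh = ½mv² + μ_k m g d
mgh = 4036.9 J; ½mv² = 1574.2 J
W_f = 4036.9 − 1574.2 = 2463 J
μ_k = W_f/(mg·d) = 2463/(2029 × 13.2) = 0.09197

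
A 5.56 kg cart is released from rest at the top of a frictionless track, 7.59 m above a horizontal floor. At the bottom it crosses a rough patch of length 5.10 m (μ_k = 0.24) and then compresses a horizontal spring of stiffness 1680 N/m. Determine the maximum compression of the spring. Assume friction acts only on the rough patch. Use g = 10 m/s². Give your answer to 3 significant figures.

Initial energy: E₁ = mgh = (5.56)(10)(7.59) = 422.00 J
Friction removes W_f = μ_k mg d = (0.24)(5.56)(10)(5.10) = 68.05 J
Energy reaching the spring: E = 422.00 − 68.05 = 353.95 J
At max compression ½kx² = E ⇒ x = √(2E/k) = √(2 × 353.95/1680) = 0.6491 m

x = 0.649 m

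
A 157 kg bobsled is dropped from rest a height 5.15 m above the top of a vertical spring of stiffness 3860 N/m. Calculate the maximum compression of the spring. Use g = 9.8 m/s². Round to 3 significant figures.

Measuring PE from the top of the relaxed spring, at max compression the bobsled has dropped H + x with zero KE, so:
mg(H + x) = ½kx²
½(3860)x² − (157)(9.8)x − (157)(9.8)(5.15) = 0
1930x² − 1539x − 7924 = 0
x = [1539 + √(2.367e+06 + 6.1172e+07)]/(2 × 1930) = 2.464 m

x = 2.46 m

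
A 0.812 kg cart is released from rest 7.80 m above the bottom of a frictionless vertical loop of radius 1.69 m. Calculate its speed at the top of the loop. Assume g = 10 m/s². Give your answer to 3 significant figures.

v = 9.40 m/s

Energy conservation: mgh = ½mv_top² + mg(2r)
v_top² = 2g(h − 2r) = 2(10)(7.80 − 3.380) = 88.40
v_top = 9.402 m/s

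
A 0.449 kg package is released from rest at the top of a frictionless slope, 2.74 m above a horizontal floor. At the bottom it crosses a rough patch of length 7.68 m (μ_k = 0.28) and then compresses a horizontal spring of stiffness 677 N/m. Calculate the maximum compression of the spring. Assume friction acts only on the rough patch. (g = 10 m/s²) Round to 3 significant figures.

x = 0.0884 m

Initial energy: E₁ = mgh = (0.449)(10)(2.74) = 12.303 J
Friction removes W_f = μ_k mg d = (0.28)(0.449)(10)(7.68) = 9.655 J
Energy reaching the spring: E = 12.303 − 9.655 = 2.6473 J
At max compression ½kx² = E ⇒ x = √(2E/k) = √(2 × 2.6473/677) = 0.08843 m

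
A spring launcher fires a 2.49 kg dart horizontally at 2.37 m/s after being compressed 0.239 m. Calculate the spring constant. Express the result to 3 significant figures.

Energy stored in the spring equals the launch KE: ½kx² = ½mv²
k = mv²/x² = (2.49)(2.37)²/(0.239)² = 244.9 N/m

k = 245 N/m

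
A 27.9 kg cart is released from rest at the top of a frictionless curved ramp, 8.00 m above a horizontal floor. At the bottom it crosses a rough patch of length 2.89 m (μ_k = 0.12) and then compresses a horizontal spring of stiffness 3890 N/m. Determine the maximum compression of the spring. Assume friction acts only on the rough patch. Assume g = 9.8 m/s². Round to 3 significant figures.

Initial energy: E₁ = mgh = (27.9)(9.8)(8.00) = 2187.4 J
Friction removes W_f = μ_k mg d = (0.12)(27.9)(9.8)(2.89) = 94.82 J
Energy reaching the spring: E = 2187.4 − 94.82 = 2092.5 J
At max compression ½kx² = E ⇒ x = √(2E/k) = √(2 × 2092.5/3890) = 1.037 m

x = 1.04 m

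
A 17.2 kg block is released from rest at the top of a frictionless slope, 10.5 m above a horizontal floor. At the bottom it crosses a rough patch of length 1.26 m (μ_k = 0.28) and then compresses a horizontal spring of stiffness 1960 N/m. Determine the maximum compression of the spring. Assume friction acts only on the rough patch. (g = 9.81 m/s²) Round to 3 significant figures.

Initial energy: E₁ = mgh = (17.2)(9.81)(10.5) = 1771.7 J
Friction removes W_f = μ_k mg d = (0.28)(17.2)(9.81)(1.26) = 59.53 J
Energy reaching the spring: E = 1771.7 − 59.53 = 1712.2 J
At max compression ½kx² = E ⇒ x = √(2E/k) = √(2 × 1712.2/1960) = 1.322 m

x = 1.32 m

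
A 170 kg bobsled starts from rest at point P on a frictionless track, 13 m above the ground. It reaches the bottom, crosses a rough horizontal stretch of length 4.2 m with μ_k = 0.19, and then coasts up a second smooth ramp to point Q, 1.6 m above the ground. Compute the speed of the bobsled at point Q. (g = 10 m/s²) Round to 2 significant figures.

v = 15 m/s

Energy at P: mgh₁ = (170)(10)(13) = 22100 J
Friction loss: W_f = μ_k mg d = 1357 J
At Q: ½mv² + mgh₂ = mgh₁ − W_f
½mv² = 22100 − 1357 − 2720.0 = 18023 J
v = √(2 × 18023/170) = 14.56 m/s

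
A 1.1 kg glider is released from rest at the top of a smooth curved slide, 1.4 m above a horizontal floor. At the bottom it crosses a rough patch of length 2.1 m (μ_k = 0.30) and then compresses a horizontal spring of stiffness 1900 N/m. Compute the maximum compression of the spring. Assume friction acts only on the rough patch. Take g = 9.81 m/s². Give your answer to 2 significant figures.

Initial energy: E₁ = mgh = (1.1)(9.81)(1.4) = 15.107 J
Friction removes W_f = μ_k mg d = (0.30)(1.1)(9.81)(2.1) = 6.798 J
Energy reaching the spring: E = 15.107 − 6.798 = 8.3091 J
At max compression ½kx² = E ⇒ x = √(2E/k) = √(2 × 8.3091/1900) = 0.09352 m

x = 0.094 m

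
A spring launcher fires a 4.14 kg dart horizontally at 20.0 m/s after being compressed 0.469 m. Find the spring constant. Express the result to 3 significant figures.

Energy stored in the spring equals the launch KE: ½kx² = ½mv²
k = mv²/x² = (4.14)(20.0)²/(0.469)² = 7529 N/m

k = 7530 N/m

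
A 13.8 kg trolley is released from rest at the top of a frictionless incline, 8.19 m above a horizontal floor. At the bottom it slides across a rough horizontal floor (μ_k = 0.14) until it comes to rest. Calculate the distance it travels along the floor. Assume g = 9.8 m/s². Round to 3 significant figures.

Energy bookkeeping (friction removes W_f = μ_k N d):
At rest all PE has been dissipated by friction: mgh = μ_k m g d
d = h/μ_k = 8.19/0.14 = 58.50 m

d = 58.5 m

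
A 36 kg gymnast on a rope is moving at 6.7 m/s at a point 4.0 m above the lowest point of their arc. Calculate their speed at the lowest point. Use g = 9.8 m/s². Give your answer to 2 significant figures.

v = 11 m/s

Energy conservation between the two points: ½mv₀² + mgh = ½mv²
v² = v₀² + 2gh = (6.7)² + 2(9.8)(4.0) = 123.29
v = √123.29 = 11.10 m/s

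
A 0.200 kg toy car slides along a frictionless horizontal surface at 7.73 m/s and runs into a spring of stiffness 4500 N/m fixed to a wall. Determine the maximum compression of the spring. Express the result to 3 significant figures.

x = 0.0515 m

Conservation of energy between contact and max compression: ½mv² = ½kx²
x = v√(m/k) = 7.73 × √(0.200/4500) = 0.05153 m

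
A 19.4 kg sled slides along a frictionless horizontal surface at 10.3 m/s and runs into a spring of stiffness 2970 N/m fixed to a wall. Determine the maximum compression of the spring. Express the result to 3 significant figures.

At max compression the sled is momentarily at rest: ½mv² = ½kx²
x = v√(m/k) = 10.3 × √(19.4/2970) = 0.8325 m

x = 0.832 m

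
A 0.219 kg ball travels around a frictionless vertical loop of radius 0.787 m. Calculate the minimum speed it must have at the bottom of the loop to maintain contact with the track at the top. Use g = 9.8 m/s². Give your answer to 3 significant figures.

At the top: mg = mv_top²/r ⇒ v_top² = gr = 7.713 m²/s²
Energy from bottom to top (height 2r): ½mv_bot² = ½mv_top² + mg(2r)
v_bot² = gr + 4gr = 5gr = 38.56
v_bot = √(5gr) = 6.210 m/s

v = 6.21 m/s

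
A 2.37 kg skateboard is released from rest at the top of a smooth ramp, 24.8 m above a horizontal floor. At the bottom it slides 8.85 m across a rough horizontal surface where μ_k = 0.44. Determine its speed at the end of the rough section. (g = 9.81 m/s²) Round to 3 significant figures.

v = 20.3 m/s

Energy bookkeeping (friction removes W_f = μ_k N d):
mgh = ½mv² + μ_k m g d
W_f = μ_k mg d = (0.44)(2.37)(9.81)(8.85) = 90.53 J
½mv² = mgh − W_f = 576.59 − 90.53 = 486.06 J
v = √(2 × 486.06/2.37) = 20.25 m/s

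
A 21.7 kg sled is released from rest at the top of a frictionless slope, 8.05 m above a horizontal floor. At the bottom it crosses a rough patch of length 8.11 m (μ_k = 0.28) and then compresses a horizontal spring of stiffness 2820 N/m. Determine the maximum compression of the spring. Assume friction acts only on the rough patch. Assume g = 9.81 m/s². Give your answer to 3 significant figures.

Initial energy: E₁ = mgh = (21.7)(9.81)(8.05) = 1713.7 J
Friction removes W_f = μ_k mg d = (0.28)(21.7)(9.81)(8.11) = 483.4 J
Energy reaching the spring: E = 1713.7 − 483.4 = 1230.3 J
At max compression ½kx² = E ⇒ x = √(2E/k) = √(2 × 1230.3/2820) = 0.9341 m

x = 0.934 m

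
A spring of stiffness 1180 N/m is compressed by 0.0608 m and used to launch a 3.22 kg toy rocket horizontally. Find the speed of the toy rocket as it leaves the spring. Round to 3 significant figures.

v = 1.16 m/s

The toy rocket leaves the spring when the spring is at natural length, so ½kx² = ½mv²
v = x√(k/m) = 0.0608 × √(1180/3.22) = 1.164 m/s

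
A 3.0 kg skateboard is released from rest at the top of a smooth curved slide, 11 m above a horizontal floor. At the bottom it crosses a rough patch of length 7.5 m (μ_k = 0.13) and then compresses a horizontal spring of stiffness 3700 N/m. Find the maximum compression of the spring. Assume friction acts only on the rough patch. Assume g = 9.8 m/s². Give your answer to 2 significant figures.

Initial energy: E₁ = mgh = (3.0)(9.8)(11) = 323.40 J
Friction removes W_f = μ_k mg d = (0.13)(3.0)(9.8)(7.5) = 28.67 J
Energy reaching the spring: E = 323.40 − 28.67 = 294.74 J
At max compression ½kx² = E ⇒ x = √(2E/k) = √(2 × 294.74/3700) = 0.3991 m

x = 0.40 m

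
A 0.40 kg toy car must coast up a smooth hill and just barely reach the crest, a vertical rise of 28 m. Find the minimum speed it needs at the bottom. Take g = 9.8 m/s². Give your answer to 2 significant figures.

At the top it is momentarily at rest, so all KE converts to PE: ½mv² = mgh
v = √(2gh) = √(2 × 9.8 × 28) = 23.43 m/s

v = 23 m/s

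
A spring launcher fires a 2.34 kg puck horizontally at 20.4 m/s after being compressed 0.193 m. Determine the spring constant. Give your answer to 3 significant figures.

Energy stored in the spring equals the launch KE: ½kx² = ½mv²
k = mv²/x² = (2.34)(20.4)²/(0.193)² = 26143 N/m

k = 26100 N/m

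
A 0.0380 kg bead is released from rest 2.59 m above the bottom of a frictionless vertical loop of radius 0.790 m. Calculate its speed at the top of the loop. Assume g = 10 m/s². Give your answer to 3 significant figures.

v = 4.49 m/s

Energy conservation: mgh = ½mv_top² + mg(2r)
v_top² = 2g(h − 2r) = 2(10)(2.59 − 1.580) = 20.20
v_top = 4.494 m/s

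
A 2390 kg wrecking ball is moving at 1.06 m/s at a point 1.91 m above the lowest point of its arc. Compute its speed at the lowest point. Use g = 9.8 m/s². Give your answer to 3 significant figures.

v = 6.21 m/s

By conservation of mechanical energy, ½mv₀² + mgh = ½mv²
The mass cancels from both sides.
v² = v₀² + 2gh = (1.06)² + 2(9.8)(1.91) = 38.560
v = √38.560 = 6.210 m/s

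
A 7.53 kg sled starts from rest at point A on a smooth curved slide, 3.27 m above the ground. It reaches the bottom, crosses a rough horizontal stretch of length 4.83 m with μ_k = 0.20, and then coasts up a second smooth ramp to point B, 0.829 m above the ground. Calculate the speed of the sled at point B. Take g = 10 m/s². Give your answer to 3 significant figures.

Energy at A: mgh₁ = (7.53)(10)(3.27) = 246.23 J
Friction loss: W_f = μ_k mg d = 72.74 J
At B: ½mv² + mgh₂ = mgh₁ − W_f
½mv² = 246.23 − 72.74 − 62.424 = 111.07 J
v = √(2 × 111.07/7.53) = 5.431 m/s

v = 5.43 m/s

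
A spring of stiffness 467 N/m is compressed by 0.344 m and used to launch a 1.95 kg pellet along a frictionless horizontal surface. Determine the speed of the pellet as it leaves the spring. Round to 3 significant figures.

Spring PE converts entirely to kinetic energy: ½kx² = ½mv²
v = x√(k/m) = 0.344 × √(467/1.95) = 5.324 m/s

v = 5.32 m/s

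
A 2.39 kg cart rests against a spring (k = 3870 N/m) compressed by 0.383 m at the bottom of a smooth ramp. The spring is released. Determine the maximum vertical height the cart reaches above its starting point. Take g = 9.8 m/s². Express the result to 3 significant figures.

Energy conservation from release to the highest point: ½kx² = mgh
h = kx²/(2mg) = (3870)(0.383)²/(2 × 2.39 × 9.8) = 12.12 m

h = 12.1 m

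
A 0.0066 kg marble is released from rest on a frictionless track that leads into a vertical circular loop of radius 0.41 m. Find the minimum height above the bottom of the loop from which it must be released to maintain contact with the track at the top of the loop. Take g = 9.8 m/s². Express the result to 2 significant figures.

At the top, for minimum speed gravity alone supplies the centripetal force: mg = mv_top²/r ⇒ v_top² = gr = 4.018 m²/s²
Energy conservation from release height h to the top (height 2r): mgh = ½mv_top² + mg(2r)
h = v_top²/(2g) + 2r = r/2 + 2r = 5r/2 = 1.025 m

h = 1.0 m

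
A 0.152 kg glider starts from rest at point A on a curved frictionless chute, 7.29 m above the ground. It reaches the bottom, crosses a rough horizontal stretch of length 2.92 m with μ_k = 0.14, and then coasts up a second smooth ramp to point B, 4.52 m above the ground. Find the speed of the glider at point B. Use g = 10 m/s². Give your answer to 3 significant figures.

Energy at A: mgh₁ = (0.152)(10)(7.29) = 11.081 J
Friction loss: W_f = μ_k mg d = 0.6214 J
At B: ½mv² + mgh₂ = mgh₁ − W_f
½mv² = 11.081 − 0.6214 − 6.8704 = 3.5890 J
v = √(2 × 3.5890/0.152) = 6.872 m/s

v = 6.87 m/s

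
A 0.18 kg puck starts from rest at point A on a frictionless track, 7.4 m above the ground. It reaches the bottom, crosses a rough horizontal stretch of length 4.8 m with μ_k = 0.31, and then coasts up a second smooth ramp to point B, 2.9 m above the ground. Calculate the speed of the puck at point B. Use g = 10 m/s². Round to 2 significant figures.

v = 7.8 m/s

Energy at A: mgh₁ = (0.18)(10)(7.4) = 13.320 J
Friction loss: W_f = μ_k mg d = 2.678 J
At B: ½mv² + mgh₂ = mgh₁ − W_f
½mv² = 13.320 − 2.678 − 5.2200 = 5.4216 J
v = √(2 × 5.4216/0.18) = 7.761 m/s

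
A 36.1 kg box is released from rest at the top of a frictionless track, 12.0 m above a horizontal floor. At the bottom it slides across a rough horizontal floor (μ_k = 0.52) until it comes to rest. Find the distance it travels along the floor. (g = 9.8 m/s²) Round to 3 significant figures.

d = 23.1 m

Energy bookkeeping (friction removes W_f = μ_k N d):
At rest all PE has been dissipated by friction: mgh = μ_k m g d
d = h/μ_k = 12.0/0.52 = 23.08 m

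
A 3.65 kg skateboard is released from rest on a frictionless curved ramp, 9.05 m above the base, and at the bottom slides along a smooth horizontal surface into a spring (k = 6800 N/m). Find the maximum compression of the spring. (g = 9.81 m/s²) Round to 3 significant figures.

At max compression the skateboard is momentarily at rest: mgh = ½kx²
x = √(2mgh/k) = √(2 × 3.65 × 9.81 × 9.05 / 6800) = 0.3087 m

x = 0.309 m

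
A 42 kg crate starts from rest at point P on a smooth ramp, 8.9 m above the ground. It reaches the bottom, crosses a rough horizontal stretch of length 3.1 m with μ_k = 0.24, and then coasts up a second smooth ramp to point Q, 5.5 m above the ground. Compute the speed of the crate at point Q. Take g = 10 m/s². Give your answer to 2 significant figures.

Energy at P: mgh₁ = (42)(10)(8.9) = 3738.0 J
Friction loss: W_f = μ_k mg d = 312.5 J
At Q: ½mv² + mgh₂ = mgh₁ − W_f
½mv² = 3738.0 − 312.5 − 2310.0 = 1115.5 J
v = √(2 × 1115.5/42) = 7.288 m/s

v = 7.3 m/s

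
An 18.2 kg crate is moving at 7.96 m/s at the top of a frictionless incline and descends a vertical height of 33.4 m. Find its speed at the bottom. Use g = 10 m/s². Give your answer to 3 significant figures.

Mechanical energy is conserved (no friction): ½mv₀² + mgh = ½mv²
The mass cancels from both sides.
v² = v₀² + 2gh = (7.96)² + 2(10)(33.4) = 731.36
v = √731.36 = 27.04 m/s

v = 27.0 m/s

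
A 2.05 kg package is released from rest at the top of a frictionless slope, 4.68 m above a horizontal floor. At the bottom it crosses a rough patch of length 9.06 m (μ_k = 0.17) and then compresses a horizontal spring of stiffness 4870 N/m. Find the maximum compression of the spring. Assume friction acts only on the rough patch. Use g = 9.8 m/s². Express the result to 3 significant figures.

x = 0.161 m

Initial energy: E₁ = mgh = (2.05)(9.8)(4.68) = 94.021 J
Friction removes W_f = μ_k mg d = (0.17)(2.05)(9.8)(9.06) = 30.94 J
Energy reaching the spring: E = 94.021 − 30.94 = 63.079 J
At max compression ½kx² = E ⇒ x = √(2E/k) = √(2 × 63.079/4870) = 0.1610 m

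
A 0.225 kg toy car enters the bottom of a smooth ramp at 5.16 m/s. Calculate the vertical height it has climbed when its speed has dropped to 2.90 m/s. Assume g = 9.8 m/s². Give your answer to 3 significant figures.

Energy balance between the two points: ½mv₁² = ½mv₂² + mgh
h = (v₁² − v₂²)/(2g) = (5.16² − 2.90²)/(2 × 9.8) = 0.9294 m

h = 0.929 m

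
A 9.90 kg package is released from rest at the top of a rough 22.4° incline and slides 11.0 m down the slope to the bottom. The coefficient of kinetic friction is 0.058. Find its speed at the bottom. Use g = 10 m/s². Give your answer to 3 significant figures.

Taking the bottom as reference, mgh = ½mv² + μ_k N L with h = L sinθ, N = mg cosθ:
mgh = mgL sinθ = (9.90)(10)(11.0)sin22.4° = 414.99 J
W_f = μ_k mg cosθ · L = (0.058)(9.90)(10)cos22.4°·11.0 = 58.40 J
½mv² = 414.99 − 58.40 = 356.59 J
v = √(2 × 356.59/9.90) = 8.488 m/s

v = 8.49 m/s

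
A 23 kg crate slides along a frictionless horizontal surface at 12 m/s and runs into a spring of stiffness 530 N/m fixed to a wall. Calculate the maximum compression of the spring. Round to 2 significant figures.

x = 2.5 m

Conservation of energy between contact and max compression: ½mv² = ½kx²
x = v√(m/k) = 12 × √(23/530) = 2.500 m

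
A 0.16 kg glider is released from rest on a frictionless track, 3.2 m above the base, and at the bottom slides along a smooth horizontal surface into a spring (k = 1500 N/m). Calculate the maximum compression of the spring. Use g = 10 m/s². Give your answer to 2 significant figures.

Gravitational PE at the top equals spring PE at max compression: mgh = ½kx²
x = √(2mgh/k) = √(2 × 0.16 × 10 × 3.2 / 1500) = 0.08262 m

x = 0.083 m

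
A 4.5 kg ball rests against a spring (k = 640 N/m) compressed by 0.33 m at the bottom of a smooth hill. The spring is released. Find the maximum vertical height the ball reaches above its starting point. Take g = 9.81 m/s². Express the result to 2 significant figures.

h = 0.79 m

At maximum height the ball is at rest, so ½kx² = mgh
h = kx²/(2mg) = (640)(0.33)²/(2 × 4.5 × 9.81) = 0.7894 m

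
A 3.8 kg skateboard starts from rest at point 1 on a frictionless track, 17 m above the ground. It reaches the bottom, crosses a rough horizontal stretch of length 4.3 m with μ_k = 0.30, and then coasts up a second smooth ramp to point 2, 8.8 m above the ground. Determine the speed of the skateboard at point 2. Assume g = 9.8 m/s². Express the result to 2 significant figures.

Energy at 1: mgh₁ = (3.8)(9.8)(17) = 633.08 J
Friction loss: W_f = μ_k mg d = 48.04 J
At 2: ½mv² + mgh₂ = mgh₁ − W_f
½mv² = 633.08 − 48.04 − 327.71 = 257.33 J
v = √(2 × 257.33/3.8) = 11.64 m/s

v = 12 m/s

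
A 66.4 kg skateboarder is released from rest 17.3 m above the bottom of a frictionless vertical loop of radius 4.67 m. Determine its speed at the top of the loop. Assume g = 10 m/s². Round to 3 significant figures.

Energy conservation: mgh = ½mv_top² + mg(2r)
v_top² = 2g(h − 2r) = 2(10)(17.3 − 9.340) = 159.2
v_top = 12.62 m/s

v = 12.6 m/s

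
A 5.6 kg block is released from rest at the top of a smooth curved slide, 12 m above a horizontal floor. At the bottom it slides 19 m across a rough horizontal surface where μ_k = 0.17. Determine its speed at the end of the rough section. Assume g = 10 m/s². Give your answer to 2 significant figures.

v = 13 m/s

Energy at the top = energy at the end + work done against friction:
mgh = ½mv² + μ_k m g d
W_f = μ_k mg d = (0.17)(5.6)(10)(19) = 180.9 J
½mv² = mgh − W_f = 672.00 − 180.9 = 491.12 J
v = √(2 × 491.12/5.6) = 13.24 m/s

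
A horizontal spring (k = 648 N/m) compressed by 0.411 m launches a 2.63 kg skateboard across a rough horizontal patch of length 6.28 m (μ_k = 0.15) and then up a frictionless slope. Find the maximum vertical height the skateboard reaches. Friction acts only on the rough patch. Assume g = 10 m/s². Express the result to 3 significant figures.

Spring energy: E₀ = ½kx² = ½(648)(0.411)² = 54.730 J
Friction: W_f = μ_k mg d = (0.15)(2.63)(10)(6.28) = 24.77 J
Energy at base of ramp: E = 54.730 − 24.77 = 29.956 J
At max height all remaining energy is PE: mgh = E ⇒ h = E/(mg) = 29.956/(2.63 × 10) = 1.139 m

h = 1.14 m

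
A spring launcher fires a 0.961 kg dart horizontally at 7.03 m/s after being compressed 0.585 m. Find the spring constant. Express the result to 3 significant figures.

Spring PE at full compression equals KE at release: ½kx² = ½mv²
k = mv²/x² = (0.961)(7.03)²/(0.585)² = 138.8 N/m

k = 139 N/m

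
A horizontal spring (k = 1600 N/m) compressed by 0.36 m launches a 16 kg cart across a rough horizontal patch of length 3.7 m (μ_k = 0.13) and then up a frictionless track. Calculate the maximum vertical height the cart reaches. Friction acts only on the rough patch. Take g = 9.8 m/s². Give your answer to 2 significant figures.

Spring energy: E₀ = ½kx² = ½(1600)(0.36)² = 103.68 J
Friction: W_f = μ_k mg d = (0.13)(16)(9.8)(3.7) = 75.42 J
Energy at base of ramp: E = 103.68 − 75.42 = 28.259 J
At max height all remaining energy is PE: mgh = E ⇒ h = E/(mg) = 28.259/(16 × 9.8) = 0.1802 m

h = 0.18 m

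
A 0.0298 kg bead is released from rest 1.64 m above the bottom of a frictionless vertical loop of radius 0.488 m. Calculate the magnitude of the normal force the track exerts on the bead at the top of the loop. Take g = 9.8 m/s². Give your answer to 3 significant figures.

Energy from release to top (height 2r): mgh = ½mv_top² + mg(2r)
v_top² = 2g(h − 2r) = 2(9.8)(1.64 − 0.9760) = 13.014 m²/s²
At the top, both N and weight point toward the centre: N + mg = mv_top²/r
N = m(v_top²/r − g) = 0.0298(13.014/0.488 − 9.8) = 0.5027 N

N = 0.503 N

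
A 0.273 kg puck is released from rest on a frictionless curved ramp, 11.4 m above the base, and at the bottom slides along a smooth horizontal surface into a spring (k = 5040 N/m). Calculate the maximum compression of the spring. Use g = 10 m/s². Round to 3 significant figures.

x = 0.111 m

Gravitational PE at the top equals spring PE at max compression: mgh = ½kx²
x = √(2mgh/k) = √(2 × 0.273 × 10 × 11.4 / 5040) = 0.1111 m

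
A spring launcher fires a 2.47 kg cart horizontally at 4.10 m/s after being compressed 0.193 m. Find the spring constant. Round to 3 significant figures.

k = 1110 N/m

Energy stored in the spring equals the launch KE: ½kx² = ½mv²
k = mv²/x² = (2.47)(4.10)²/(0.193)² = 1115 N/m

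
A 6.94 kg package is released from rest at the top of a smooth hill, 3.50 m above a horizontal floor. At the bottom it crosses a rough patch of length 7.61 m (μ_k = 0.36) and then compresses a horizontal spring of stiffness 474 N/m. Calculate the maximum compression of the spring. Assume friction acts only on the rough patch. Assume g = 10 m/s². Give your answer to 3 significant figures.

Initial energy: E₁ = mgh = (6.94)(10)(3.50) = 242.90 J
Friction removes W_f = μ_k mg d = (0.36)(6.94)(10)(7.61) = 190.1 J
Energy reaching the spring: E = 242.90 − 190.1 = 52.772 J
At max compression ½kx² = E ⇒ x = √(2E/k) = √(2 × 52.772/474) = 0.4719 m

x = 0.472 m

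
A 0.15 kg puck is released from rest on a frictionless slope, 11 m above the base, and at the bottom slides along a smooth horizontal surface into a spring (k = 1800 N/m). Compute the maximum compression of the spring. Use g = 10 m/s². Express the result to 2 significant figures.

At max compression the puck is momentarily at rest: mgh = ½kx²
x = √(2mgh/k) = √(2 × 0.15 × 10 × 11 / 1800) = 0.1354 m

x = 0.14 m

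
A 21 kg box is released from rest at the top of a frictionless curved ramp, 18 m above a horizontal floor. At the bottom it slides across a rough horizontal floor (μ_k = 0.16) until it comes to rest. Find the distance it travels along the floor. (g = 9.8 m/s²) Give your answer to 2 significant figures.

d = 110 m

Energy bookkeeping (friction removes W_f = μ_k N d):
At rest all PE has been dissipated by friction: mgh = μ_k m g d
d = h/μ_k = 18/0.16 = 112.5 m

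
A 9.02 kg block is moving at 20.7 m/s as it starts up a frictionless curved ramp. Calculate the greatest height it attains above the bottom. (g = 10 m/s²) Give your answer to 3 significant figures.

Setting KE at the bottom equal to PE gained: ½mv² = mgh
h = v²/(2g) = 20.7²/(2 × 10) = 21.42 m

h = 21.4 m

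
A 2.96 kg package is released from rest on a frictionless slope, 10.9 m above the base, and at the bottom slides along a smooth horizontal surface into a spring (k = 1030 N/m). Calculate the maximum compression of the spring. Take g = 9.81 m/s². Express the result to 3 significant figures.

x = 0.784 m

Energy conservation (no friction) from release to max compression: mgh = ½kx²
x = √(2mgh/k) = √(2 × 2.96 × 9.81 × 10.9 / 1030) = 0.7840 m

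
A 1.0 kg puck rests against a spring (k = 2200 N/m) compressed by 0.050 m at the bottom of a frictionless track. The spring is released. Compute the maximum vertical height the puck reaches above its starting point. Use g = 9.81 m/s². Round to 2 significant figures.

Energy conservation from release to the highest point: ½kx² = mgh
h = kx²/(2mg) = (2200)(0.050)²/(2 × 1.0 × 9.81) = 0.2803 m

h = 0.28 m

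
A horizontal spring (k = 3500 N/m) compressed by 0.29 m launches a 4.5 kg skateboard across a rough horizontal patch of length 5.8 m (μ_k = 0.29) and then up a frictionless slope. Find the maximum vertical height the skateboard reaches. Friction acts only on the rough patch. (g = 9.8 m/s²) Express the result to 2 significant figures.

Spring energy: E₀ = ½kx² = ½(3500)(0.29)² = 147.17 J
Friction: W_f = μ_k mg d = (0.29)(4.5)(9.8)(5.8) = 74.18 J
Energy at base of ramp: E = 147.17 − 74.18 = 72.999 J
At max height all remaining energy is PE: mgh = E ⇒ h = E/(mg) = 72.999/(4.5 × 9.8) = 1.655 m

h = 1.7 m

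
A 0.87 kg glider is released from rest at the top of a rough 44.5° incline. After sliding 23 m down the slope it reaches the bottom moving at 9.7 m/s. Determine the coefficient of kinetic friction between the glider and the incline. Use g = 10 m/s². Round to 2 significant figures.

Energy balance down the incline: mg L sinθ − ½mv² = μ_k (mg cosθ) L
mgL sinθ = 140.25 J; ½mv² = 40.929 J
W_f = 140.25 − 40.929 = 99.32 J
μ_k = W_f/(mg cosθ · L) = 99.32/(6.205 × 23) = 0.6959

μ_k = 0.70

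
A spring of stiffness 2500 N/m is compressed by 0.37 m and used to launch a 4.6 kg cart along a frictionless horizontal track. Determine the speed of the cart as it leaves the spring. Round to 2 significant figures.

v = 8.6 m/s

Spring PE converts entirely to kinetic energy: ½kx² = ½mv²
v = x√(k/m) = 0.37 × √(2500/4.6) = 8.626 m/s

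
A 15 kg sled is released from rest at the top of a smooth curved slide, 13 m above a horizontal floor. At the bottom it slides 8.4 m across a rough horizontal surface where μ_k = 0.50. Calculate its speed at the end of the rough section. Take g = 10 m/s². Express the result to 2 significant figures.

Applying the work–energy principle:
mgh = ½mv² + μ_k m g d
W_f = μ_k mg d = (0.50)(15)(10)(8.4) = 630.0 J
½mv² = mgh − W_f = 1950.0 − 630.0 = 1320.0 J
v = √(2 × 1320.0/15) = 13.27 m/s

v = 13 m/s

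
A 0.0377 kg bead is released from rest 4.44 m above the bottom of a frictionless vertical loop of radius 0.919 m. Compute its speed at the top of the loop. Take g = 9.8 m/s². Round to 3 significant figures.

v = 7.14 m/s

Energy conservation: mgh = ½mv_top² + mg(2r)
v_top² = 2g(h − 2r) = 2(9.8)(4.44 − 1.838) = 51.00
v_top = 7.141 m/s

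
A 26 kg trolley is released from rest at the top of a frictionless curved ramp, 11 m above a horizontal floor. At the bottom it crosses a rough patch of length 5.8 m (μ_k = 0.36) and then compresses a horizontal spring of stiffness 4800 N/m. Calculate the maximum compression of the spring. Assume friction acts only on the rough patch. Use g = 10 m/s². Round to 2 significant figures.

Initial energy: E₁ = mgh = (26)(10)(11) = 2860.0 J
Friction removes W_f = μ_k mg d = (0.36)(26)(10)(5.8) = 542.9 J
Energy reaching the spring: E = 2860.0 − 542.9 = 2317.1 J
At max compression ½kx² = E ⇒ x = √(2E/k) = √(2 × 2317.1/4800) = 0.9826 m

x = 0.98 m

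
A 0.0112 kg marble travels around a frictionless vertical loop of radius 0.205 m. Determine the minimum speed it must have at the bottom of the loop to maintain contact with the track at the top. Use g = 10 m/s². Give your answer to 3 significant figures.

v = 3.20 m/s

At the top: mg = mv_top²/r ⇒ v_top² = gr = 2.050 m²/s²
Energy from bottom to top (height 2r): ½mv_bot² = ½mv_top² + mg(2r)
v_bot² = gr + 4gr = 5gr = 10.25
v_bot = √(5gr) = 3.202 m/s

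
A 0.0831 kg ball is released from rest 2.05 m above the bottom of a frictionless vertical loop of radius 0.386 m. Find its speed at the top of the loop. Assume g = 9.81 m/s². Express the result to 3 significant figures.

Energy conservation: mgh = ½mv_top² + mg(2r)
v_top² = 2g(h − 2r) = 2(9.81)(2.05 − 0.7720) = 25.07
v_top = 5.007 m/s

v = 5.01 m/s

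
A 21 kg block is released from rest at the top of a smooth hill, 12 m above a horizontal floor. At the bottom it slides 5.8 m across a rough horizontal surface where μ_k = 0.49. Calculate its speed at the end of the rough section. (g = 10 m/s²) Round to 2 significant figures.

Energy at the top = energy at the end + work done against friction:
mgh = ½mv² + μ_k m g d
W_f = μ_k mg d = (0.49)(21)(10)(5.8) = 596.8 J
½mv² = mgh − W_f = 2520.0 − 596.8 = 1923.2 J
v = √(2 × 1923.2/21) = 13.53 m/s

v = 14 m/s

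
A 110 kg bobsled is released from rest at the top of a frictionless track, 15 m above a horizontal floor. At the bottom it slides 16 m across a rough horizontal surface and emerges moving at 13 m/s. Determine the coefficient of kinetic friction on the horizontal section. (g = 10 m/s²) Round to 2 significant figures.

μ_k = 0.41

Energy at the top = energy at the end + work done against friction:
mgh = ½mv² + μ_k m g d
mgh = 16500 J; ½mv² = 9295.0 J
W_f = 16500 − 9295.0 = 7205 J
μ_k = W_f/(mg·d) = 7205/(1100 × 16) = 0.4094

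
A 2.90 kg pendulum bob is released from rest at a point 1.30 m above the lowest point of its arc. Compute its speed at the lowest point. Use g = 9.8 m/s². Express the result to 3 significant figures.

Energy conservation between the two points: mgh = ½mv²
v = √(2gh) = √(2 × 9.8 × 1.30) = √25.480 = 5.048 m/s

v = 5.05 m/s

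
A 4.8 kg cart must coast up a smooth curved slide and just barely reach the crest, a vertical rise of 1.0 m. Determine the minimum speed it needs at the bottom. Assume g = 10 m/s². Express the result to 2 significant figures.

v = 4.5 m/s

At the top it is momentarily at rest, so all KE converts to PE: ½mv² = mgh
v = √(2gh) = √(2 × 10 × 1.0) = 4.472 m/s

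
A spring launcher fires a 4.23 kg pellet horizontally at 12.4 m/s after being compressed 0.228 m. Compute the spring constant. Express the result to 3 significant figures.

Spring PE at full compression equals KE at release: ½kx² = ½mv²
k = mv²/x² = (4.23)(12.4)²/(0.228)² = 12512 N/m

k = 12500 N/m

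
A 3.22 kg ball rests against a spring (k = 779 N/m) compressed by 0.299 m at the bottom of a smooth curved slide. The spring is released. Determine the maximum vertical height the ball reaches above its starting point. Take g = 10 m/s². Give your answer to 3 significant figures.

At maximum height the ball is at rest, so ½kx² = mgh
h = kx²/(2mg) = (779)(0.299)²/(2 × 3.22 × 10) = 1.081 m

h = 1.08 m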